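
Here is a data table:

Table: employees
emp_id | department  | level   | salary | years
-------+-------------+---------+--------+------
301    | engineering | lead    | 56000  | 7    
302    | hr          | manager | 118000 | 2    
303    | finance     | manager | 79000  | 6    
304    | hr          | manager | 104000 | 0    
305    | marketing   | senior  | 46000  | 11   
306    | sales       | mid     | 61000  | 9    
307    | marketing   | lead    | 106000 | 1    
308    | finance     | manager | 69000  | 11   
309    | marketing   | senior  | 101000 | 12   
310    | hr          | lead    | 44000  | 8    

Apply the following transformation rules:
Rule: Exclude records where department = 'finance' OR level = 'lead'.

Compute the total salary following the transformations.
430000

Step 1: Find records where department = 'finance' OR level = 'lead'
Step 2: 5 records match, summing to 354000
Step 3: Original sum: 784000
Step 4: Remaining sum = 784000 - 354000 = 430000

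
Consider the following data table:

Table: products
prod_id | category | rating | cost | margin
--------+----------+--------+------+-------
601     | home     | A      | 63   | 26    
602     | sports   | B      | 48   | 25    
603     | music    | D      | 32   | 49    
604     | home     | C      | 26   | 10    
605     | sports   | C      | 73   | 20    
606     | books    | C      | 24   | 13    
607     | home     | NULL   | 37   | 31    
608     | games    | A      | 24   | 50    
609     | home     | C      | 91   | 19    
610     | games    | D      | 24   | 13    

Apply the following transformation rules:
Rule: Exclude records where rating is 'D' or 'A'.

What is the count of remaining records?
6

Step 1: Count records to exclude
  - 2 (D) + 2 (A) = 4 records
Step 2: Total records: 10
Step 3: Remaining = 10 - 4 = 6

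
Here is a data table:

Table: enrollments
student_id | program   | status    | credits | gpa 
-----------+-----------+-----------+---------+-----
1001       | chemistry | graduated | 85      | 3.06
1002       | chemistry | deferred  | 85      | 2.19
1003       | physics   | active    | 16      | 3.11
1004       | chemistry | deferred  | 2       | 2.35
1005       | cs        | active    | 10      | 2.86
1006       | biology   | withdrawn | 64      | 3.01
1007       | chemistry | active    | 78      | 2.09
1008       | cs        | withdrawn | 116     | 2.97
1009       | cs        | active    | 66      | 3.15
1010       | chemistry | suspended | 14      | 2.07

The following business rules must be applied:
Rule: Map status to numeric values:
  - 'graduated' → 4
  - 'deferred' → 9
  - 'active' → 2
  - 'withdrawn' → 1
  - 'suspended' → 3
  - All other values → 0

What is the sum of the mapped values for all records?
35

Step 1: Apply mapping to each record
Step 2: Count by status:
  'graduated': 1 records × 4 = 4
  'deferred': 2 records × 9 = 18
  'active': 4 records × 2 = 8
  'withdrawn': 2 records × 1 = 2
  'suspended': 1 records × 3 = 3
Step 3: Sum all mapped values = 35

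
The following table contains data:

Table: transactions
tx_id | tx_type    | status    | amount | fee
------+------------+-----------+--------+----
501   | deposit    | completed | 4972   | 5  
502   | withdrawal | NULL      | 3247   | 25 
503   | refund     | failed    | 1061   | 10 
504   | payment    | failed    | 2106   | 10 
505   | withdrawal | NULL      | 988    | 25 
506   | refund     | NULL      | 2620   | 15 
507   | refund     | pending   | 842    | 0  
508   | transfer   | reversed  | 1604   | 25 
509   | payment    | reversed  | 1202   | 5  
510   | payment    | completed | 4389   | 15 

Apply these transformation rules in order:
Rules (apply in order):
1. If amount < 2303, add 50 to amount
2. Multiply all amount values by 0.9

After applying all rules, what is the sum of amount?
20997.9

Step 1: Apply Rule 1 - Add 50 to records with amount < 2303
  - 6 records affected: 7803 + (6 × 50) = 8103
  - Unaffected records: 15228
  - Sum after Rule 1: 23331
Step 2: Apply Rule 2 - Multiply all by 0.9
  - 23331 × 0.9 = 20997.9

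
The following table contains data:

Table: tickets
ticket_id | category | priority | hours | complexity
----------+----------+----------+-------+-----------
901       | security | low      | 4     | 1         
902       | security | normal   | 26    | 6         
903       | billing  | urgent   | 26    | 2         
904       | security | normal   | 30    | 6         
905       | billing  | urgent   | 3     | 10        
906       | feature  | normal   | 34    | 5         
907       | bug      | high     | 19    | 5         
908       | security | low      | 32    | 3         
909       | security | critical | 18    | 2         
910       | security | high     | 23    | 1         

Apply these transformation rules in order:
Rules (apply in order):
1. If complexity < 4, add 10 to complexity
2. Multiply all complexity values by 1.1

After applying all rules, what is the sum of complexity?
100.1

Step 1: Apply Rule 1 - Add 10 to records with complexity < 4
  - 5 records affected: 9 + (5 × 10) = 59
  - Unaffected records: 32
  - Sum after Rule 1: 91
Step 2: Apply Rule 2 - Multiply all by 1.1
  - 91 × 1.1 = 100.1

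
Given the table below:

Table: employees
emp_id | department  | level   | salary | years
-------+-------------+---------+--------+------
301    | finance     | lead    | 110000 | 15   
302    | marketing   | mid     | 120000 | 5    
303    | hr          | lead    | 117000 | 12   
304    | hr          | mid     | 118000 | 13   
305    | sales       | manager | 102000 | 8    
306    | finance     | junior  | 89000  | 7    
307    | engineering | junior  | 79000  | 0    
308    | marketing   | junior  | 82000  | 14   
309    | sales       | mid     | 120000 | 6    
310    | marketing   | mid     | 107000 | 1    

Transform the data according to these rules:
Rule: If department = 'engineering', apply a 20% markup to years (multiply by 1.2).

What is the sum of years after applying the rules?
81.0

Step 1: Records with department = 'engineering' have total years = 0
Step 2: Apply multiplier: 0 × 1.2 = 0.0
Step 3: Other records total: 81
Step 4: Final sum = 0.0 + 81 = 81.0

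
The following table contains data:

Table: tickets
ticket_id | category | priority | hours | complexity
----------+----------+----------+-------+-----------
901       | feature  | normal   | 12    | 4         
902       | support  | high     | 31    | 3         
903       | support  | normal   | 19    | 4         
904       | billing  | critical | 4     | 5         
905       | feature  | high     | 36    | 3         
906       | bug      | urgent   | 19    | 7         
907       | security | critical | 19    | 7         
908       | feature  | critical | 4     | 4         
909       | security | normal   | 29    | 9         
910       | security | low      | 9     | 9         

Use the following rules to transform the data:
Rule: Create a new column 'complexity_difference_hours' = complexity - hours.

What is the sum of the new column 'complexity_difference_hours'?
-127

Step 1: For each record, compute complexity - hours
Example calculations:
  4 - 12 = -8
  3 - 31 = -28
  4 - 19 = -15
  ...
Step 2: Sum all derived values
Step 3: Total = -127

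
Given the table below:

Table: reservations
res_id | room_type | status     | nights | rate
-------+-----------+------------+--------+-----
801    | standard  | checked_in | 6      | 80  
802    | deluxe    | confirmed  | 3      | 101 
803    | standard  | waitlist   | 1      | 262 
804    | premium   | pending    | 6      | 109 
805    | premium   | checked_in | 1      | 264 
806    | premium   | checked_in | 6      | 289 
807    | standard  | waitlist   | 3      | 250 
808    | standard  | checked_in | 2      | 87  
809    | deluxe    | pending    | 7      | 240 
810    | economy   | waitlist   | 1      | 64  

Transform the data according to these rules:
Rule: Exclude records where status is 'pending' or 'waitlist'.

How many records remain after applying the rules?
5

Step 1: Count records to exclude
  - 2 (pending) + 3 (waitlist) = 5 records
Step 2: Total records: 10
Step 3: Remaining = 10 - 5 = 5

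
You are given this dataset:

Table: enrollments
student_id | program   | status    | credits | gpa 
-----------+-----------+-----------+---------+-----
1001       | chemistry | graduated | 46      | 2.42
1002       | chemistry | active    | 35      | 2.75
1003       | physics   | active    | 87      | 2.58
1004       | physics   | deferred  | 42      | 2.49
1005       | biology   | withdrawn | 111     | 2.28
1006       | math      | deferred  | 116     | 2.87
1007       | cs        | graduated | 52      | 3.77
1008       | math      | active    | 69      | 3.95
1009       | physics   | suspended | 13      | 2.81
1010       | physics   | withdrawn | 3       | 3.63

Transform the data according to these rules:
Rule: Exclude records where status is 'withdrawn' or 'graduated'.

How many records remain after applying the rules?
6

Step 1: Count records to exclude
  - 2 (withdrawn) + 2 (graduated) = 4 records
Step 2: Total records: 10
Step 3: Remaining = 10 - 4 = 6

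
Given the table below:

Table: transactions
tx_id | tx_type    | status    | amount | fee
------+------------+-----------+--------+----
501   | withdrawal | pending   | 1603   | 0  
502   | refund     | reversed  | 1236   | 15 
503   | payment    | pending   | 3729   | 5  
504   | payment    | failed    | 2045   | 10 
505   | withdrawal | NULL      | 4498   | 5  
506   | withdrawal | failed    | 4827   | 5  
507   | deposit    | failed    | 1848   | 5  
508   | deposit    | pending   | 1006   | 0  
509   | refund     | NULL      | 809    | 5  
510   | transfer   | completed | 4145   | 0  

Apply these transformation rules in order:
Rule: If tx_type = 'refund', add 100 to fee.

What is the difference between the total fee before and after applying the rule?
200

Step 1: Original sum of fee = 50
Step 2: 2 records have tx_type = 'refund'
Step 3: Each affected record changes by 100
Step 4: Total change = 2 × 100 = 200
Step 5: New sum = 50 + 200 = 250
Step 6: Difference = |250 - 50| = 200
        (Sum increased by 200)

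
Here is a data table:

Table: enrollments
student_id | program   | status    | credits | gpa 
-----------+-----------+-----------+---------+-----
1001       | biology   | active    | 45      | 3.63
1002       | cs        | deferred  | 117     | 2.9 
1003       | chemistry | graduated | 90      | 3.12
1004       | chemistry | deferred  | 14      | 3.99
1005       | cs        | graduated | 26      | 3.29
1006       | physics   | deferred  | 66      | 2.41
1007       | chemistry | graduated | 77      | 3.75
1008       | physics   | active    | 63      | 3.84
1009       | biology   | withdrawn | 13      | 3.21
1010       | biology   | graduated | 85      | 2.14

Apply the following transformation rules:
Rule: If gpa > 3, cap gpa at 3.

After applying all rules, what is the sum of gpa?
28.45

Step 1: 7 records have gpa > 3
Step 2: These records originally summed to 24.83
Step 3: After capping: 7 × 3 = 21
Step 4: Unaffected records sum: 7.45
Step 5: Final sum = 21 + 7.45 = 28.45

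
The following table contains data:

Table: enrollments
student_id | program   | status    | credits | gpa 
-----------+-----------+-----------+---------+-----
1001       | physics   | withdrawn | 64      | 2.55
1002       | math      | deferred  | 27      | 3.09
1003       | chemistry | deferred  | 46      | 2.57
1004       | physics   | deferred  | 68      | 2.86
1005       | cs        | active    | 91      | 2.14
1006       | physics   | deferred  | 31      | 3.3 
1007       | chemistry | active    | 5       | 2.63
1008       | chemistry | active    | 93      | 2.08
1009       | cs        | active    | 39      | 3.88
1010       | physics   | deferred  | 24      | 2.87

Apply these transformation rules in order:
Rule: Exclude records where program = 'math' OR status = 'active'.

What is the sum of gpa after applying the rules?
14.15

Step 1: Find records where program = 'math' OR status = 'active'
Step 2: 5 records match, summing to 13.82
Step 3: Original sum: 27.97
Step 4: Remaining sum = 27.97 - 13.82 = 14.15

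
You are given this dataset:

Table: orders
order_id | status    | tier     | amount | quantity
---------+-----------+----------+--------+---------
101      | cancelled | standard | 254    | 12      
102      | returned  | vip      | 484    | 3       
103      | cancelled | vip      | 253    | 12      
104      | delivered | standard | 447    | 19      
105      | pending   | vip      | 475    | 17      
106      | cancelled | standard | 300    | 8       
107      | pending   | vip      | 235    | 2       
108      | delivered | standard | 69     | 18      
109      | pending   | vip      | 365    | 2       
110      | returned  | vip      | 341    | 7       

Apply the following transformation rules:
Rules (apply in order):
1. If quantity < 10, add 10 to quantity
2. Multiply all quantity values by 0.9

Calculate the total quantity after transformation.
135.0

Step 1: Apply Rule 1 - Add 10 to records with quantity < 10
  - 5 records affected: 22 + (5 × 10) = 72
  - Unaffected records: 78
  - Sum after Rule 1: 150
Step 2: Apply Rule 2 - Multiply all by 0.9
  - 150 × 0.9 = 135.0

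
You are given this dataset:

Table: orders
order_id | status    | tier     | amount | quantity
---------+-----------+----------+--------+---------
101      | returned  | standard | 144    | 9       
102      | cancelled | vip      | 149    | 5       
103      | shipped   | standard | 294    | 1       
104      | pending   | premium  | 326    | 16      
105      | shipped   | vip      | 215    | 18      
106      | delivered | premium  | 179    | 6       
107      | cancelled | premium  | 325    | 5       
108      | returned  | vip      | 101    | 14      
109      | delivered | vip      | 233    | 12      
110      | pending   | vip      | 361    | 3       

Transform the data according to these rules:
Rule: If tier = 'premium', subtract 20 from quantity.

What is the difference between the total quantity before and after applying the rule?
60

Step 1: Original sum of quantity = 89
Step 2: 3 records have tier = 'premium'
Step 3: Each affected record changes by -20
Step 4: Total change = 3 × -20 = -60
Step 5: New sum = 89 + -60 = 29
Step 6: Difference = |29 - 89| = 60
        (Sum decreased by 60)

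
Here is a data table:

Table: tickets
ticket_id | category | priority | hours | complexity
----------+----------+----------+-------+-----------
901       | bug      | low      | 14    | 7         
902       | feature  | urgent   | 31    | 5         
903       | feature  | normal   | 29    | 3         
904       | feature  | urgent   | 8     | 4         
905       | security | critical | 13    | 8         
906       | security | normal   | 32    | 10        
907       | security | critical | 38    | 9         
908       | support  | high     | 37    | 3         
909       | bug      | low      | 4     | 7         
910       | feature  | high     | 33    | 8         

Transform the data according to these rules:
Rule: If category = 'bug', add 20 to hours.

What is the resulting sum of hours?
279

Step 1: Count records where category = 'bug': 2
Step 2: Total bonus added: 2 × 20 = 40
Step 3: Original sum of hours: 239
Step 4: Final sum = 239 + 40 = 279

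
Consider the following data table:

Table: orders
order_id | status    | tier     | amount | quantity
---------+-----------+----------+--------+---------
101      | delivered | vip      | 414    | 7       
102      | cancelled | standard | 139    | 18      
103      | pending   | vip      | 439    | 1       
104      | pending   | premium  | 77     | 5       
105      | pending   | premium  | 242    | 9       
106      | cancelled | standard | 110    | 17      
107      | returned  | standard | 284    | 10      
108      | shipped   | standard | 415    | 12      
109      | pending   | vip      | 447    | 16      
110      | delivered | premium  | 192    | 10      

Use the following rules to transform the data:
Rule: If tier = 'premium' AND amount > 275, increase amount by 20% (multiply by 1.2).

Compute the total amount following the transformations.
2759

Step 1: Find records where tier = 'premium' AND amount > 275
Step 2: 0 records match, summing to 0
Step 3: After multiplier: 0 × 1.2 = 0.0
Step 4: Unaffected records sum: 2759
Step 5: Final sum = 0.0 + 2759 = 2759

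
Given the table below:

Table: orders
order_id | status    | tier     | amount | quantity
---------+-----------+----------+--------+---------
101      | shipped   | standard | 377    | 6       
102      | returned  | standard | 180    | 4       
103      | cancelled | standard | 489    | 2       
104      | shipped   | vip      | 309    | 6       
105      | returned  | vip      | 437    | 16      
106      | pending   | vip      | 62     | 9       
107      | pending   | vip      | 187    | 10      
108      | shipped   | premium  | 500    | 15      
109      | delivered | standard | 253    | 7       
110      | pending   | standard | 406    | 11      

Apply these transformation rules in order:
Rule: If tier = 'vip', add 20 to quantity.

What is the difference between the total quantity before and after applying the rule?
80

Step 1: Original sum of quantity = 86
Step 2: 4 records have tier = 'vip'
Step 3: Each affected record changes by 20
Step 4: Total change = 4 × 20 = 80
Step 5: New sum = 86 + 80 = 166
Step 6: Difference = |166 - 86| = 80
        (Sum increased by 80)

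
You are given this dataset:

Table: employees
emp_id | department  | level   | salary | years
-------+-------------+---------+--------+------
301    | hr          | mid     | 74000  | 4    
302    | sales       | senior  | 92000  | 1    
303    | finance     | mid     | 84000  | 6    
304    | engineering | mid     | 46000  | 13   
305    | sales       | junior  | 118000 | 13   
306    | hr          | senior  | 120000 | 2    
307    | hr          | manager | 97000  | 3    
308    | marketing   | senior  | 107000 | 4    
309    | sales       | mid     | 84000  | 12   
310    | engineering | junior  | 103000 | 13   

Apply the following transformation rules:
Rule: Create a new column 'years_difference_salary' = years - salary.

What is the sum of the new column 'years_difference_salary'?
-924929

Step 1: For each record, compute years - salary
Example calculations:
  4 - 74000 = -73996
  1 - 92000 = -91999
  6 - 84000 = -83994
  ...
Step 2: Sum all derived values
Step 3: Total = -924929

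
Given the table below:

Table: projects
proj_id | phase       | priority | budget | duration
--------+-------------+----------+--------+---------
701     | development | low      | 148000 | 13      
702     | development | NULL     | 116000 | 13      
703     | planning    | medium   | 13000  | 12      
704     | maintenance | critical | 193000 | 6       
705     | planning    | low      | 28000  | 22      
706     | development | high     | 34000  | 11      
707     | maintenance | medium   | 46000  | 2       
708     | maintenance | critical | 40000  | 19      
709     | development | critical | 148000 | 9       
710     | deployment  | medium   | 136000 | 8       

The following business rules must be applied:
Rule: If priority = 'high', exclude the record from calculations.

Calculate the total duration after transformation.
104

Step 1: Identify records where priority = 'high'
Step 2: The excluded records sum to 11
Step 3: Original total duration = 115
Step 4: Remaining total = 115 - 11 = 104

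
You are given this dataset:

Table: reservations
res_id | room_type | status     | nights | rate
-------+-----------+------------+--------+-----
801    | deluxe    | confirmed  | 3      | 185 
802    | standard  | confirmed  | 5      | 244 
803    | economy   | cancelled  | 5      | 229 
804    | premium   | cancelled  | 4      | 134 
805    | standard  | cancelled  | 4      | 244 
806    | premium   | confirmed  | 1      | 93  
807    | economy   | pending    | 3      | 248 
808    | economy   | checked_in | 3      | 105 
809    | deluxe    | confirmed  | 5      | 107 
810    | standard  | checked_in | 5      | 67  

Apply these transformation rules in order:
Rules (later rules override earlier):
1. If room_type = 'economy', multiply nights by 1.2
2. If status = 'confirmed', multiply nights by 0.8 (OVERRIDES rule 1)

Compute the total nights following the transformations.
37.4

Step 1: Rule 2 takes priority for records with status = 'confirmed'
  - 4 records: 14 × 0.8 = 11.2
Step 2: Rule 1 applies to remaining records with room_type = 'economy'
  - 3 records: 11 × 1.2 = 13.2
Step 3: Other records unchanged: 13
Step 4: Final sum = 11.2 + 13.2 + 13 = 37.4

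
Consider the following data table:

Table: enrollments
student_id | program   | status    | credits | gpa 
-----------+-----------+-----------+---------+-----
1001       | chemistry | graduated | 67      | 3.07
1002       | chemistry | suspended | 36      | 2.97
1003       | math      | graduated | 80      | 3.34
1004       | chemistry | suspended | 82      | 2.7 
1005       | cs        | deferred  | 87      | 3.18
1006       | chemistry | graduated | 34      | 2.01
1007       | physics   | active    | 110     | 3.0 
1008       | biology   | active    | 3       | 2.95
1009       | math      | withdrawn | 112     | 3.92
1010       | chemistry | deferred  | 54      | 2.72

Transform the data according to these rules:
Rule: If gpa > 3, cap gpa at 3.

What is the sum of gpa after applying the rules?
28.35

Step 1: 4 records have gpa > 3
Step 2: These records originally summed to 13.51
Step 3: After capping: 4 × 3 = 12
Step 4: Unaffected records sum: 16.35
Step 5: Final sum = 12 + 16.35 = 28.35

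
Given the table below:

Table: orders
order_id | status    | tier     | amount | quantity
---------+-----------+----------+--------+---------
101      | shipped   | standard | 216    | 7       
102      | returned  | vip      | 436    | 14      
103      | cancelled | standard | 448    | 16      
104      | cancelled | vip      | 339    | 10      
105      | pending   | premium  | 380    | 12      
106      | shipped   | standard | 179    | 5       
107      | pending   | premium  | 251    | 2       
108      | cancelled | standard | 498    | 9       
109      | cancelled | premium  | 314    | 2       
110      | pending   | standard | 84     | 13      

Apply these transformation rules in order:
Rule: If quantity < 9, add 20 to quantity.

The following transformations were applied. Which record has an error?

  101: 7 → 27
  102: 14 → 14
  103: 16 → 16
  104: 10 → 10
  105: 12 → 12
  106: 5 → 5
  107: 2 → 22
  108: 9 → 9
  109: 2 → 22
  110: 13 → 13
Record 106 has an error. The correct transformed value should be 25, not 5.

Step 1: Check each record against the rule
Step 2: Record 106 has quantity = 5
Step 3: Since 5 < 9, the bonus should have been applied
Step 4: Correct value = 25, but claimed value = 5
Conclusion: Record 106 has the error.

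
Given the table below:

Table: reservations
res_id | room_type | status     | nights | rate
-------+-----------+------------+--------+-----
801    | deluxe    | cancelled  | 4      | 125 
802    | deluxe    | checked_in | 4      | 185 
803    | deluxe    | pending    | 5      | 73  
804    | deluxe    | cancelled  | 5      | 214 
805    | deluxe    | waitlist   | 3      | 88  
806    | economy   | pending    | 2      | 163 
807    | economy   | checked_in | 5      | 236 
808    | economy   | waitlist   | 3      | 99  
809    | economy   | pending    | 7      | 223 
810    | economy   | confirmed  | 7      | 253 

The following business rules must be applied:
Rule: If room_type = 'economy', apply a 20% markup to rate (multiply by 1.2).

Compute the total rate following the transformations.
1853.8

Step 1: Records with room_type = 'economy' have total rate = 974
Step 2: Apply multiplier: 974 × 1.2 = 1168.8
Step 3: Other records total: 685
Step 4: Final sum = 1168.8 + 685 = 1853.8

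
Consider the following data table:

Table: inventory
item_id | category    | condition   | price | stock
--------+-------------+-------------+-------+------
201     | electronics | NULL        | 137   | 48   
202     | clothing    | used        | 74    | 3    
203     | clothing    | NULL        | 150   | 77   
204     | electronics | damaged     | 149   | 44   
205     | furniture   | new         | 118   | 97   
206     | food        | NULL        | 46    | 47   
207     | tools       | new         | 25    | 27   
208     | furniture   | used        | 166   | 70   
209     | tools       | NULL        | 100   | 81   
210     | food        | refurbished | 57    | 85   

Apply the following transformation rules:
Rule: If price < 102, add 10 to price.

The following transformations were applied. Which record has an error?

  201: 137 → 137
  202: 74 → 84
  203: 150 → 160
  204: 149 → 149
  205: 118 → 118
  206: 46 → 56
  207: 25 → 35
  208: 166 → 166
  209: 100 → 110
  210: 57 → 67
Record 203 has an error. The correct transformed value should be 150, not 160.

Step 1: Check each record against the rule
Step 2: Record 203 has price = 150
Step 3: Since 150 >= 102, the bonus should not have been applied
Step 4: Correct value = 150, but claimed value = 160
Conclusion: Record 203 has the error.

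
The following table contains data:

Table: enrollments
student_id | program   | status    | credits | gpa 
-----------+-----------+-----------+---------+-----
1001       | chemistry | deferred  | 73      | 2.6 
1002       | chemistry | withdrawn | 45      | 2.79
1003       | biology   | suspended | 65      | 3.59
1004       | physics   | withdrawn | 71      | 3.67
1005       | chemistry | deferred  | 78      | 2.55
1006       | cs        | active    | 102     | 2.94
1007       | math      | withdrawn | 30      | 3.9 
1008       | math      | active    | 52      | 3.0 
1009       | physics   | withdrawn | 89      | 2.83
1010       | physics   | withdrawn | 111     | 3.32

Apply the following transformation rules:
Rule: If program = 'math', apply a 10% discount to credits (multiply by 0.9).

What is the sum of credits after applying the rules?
707.8

Step 1: Records with program = 'math' have total credits = 82
Step 2: Apply multiplier: 82 × 0.9 = 73.8
Step 3: Other records total: 634
Step 4: Final sum = 73.8 + 634 = 707.8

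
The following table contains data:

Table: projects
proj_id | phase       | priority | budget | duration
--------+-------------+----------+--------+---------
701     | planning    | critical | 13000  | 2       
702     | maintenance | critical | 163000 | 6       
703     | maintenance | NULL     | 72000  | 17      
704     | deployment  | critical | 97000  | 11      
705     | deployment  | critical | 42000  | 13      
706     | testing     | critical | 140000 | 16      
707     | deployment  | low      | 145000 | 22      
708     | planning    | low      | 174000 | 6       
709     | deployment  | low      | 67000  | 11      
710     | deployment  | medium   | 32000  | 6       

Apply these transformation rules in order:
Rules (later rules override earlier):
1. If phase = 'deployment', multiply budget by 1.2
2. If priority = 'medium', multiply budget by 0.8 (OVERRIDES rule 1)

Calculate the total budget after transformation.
1008800.0

Step 1: Rule 2 takes priority for records with priority = 'medium'
  - 1 records: 32000 × 0.8 = 25600.0
Step 2: Rule 1 applies to remaining records with phase = 'deployment'
  - 4 records: 351000 × 1.2 = 421200.0
Step 3: Other records unchanged: 562000
Step 4: Final sum = 25600.0 + 421200.0 + 562000 = 1008800.0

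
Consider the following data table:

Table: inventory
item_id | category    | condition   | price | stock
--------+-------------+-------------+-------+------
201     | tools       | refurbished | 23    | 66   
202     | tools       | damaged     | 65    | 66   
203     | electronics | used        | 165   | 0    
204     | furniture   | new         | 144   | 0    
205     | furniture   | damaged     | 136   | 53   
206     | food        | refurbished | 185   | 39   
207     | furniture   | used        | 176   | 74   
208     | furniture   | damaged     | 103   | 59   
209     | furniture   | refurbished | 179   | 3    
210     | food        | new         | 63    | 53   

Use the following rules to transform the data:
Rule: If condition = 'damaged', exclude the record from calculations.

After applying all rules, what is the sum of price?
935

Step 1: Identify records where condition = 'damaged'
Step 2: The excluded records sum to 304
Step 3: Original total price = 1239
Step 4: Remaining total = 1239 - 304 = 935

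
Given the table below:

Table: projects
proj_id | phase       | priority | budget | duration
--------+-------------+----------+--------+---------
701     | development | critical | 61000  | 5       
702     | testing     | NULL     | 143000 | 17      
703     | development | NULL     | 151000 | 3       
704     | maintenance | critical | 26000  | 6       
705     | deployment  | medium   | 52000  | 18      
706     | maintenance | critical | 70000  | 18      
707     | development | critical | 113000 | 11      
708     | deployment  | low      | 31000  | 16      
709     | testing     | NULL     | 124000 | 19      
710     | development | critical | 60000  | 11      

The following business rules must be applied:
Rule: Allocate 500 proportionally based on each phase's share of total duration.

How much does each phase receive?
deployment: 137.1, development: 120.97, maintenance: 96.77, testing: 145.16

Step 1: Calculate total duration = 124
Step 2: Calculate each phase's proportion:
  deployment: 34/124 = 27.42% → 137.1
  development: 30/124 = 24.19% → 120.97
  maintenance: 24/124 = 19.35% → 96.77
  testing: 36/124 = 29.03% → 145.16
Step 3: Verify: sum of allocations ≈ 500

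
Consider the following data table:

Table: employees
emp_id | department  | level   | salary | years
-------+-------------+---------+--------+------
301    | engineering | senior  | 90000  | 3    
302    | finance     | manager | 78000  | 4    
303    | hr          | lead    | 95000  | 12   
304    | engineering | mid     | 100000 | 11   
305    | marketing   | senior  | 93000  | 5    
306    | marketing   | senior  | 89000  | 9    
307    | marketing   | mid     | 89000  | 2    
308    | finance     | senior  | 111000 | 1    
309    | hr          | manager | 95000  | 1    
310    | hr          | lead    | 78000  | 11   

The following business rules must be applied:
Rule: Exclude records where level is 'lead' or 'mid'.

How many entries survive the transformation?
6

Step 1: Count records to exclude
  - 2 (lead) + 2 (mid) = 4 records
Step 2: Total records: 10
Step 3: Remaining = 10 - 4 = 6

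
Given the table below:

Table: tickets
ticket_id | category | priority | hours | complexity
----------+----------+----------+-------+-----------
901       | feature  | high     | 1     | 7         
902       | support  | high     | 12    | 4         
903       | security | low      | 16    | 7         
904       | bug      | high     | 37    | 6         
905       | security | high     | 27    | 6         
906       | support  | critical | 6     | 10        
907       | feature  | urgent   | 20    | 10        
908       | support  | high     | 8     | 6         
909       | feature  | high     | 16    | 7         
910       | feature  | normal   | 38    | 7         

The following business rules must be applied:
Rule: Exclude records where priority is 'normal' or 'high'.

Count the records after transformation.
3

Step 1: Count records to exclude
  - 1 (normal) + 6 (high) = 7 records
Step 2: Total records: 10
Step 3: Remaining = 10 - 7 = 3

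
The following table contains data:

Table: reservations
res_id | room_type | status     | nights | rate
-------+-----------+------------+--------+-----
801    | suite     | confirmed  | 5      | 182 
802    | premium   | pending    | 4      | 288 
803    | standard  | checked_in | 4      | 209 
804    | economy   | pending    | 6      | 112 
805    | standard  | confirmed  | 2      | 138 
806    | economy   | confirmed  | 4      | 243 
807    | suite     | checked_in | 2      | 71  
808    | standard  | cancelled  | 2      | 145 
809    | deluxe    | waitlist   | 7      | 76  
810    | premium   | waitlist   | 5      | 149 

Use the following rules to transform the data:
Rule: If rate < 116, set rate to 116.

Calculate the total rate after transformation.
1702

Step 1: 3 records have rate < 116
Step 2: These records originally summed to 259
Step 3: After setting to minimum: 3 × 116 = 348
Step 4: Unaffected records sum: 1354
Step 5: Final sum = 348 + 1354 = 1702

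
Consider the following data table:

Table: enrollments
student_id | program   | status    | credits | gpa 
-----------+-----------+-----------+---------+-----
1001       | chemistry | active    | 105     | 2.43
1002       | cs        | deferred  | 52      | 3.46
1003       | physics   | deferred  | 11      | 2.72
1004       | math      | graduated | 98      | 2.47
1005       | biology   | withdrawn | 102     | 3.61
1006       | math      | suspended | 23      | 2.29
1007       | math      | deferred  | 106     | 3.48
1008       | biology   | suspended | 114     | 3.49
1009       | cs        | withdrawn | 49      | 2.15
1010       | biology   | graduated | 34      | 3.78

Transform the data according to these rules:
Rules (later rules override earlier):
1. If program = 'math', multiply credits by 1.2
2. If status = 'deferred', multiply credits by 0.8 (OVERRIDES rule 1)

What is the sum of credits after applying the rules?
684.4

Step 1: Rule 2 takes priority for records with status = 'deferred'
  - 3 records: 169 × 0.8 = 135.2
Step 2: Rule 1 applies to remaining records with program = 'math'
  - 2 records: 121 × 1.2 = 145.2
Step 3: Other records unchanged: 404
Step 4: Final sum = 135.2 + 145.2 + 404 = 684.4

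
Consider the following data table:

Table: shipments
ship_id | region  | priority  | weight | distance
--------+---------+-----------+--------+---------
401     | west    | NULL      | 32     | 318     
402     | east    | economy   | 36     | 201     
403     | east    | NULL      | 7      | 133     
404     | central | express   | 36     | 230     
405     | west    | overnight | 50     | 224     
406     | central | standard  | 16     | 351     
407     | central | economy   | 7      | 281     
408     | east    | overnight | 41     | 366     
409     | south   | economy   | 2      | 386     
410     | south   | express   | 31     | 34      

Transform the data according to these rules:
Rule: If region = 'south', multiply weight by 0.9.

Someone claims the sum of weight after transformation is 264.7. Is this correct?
No, the correct result is 254.7.

Step 1: Calculate the correct sum after transformation
Step 2: Apply multiplier 0.9 to records where region = 'south'
Step 3: Correct result = 254.7
Step 4: Claimed result = 264.7
Step 5: 254.7 ≠ 264.7
Conclusion: The claimed result is incorrect. The correct answer is 254.7.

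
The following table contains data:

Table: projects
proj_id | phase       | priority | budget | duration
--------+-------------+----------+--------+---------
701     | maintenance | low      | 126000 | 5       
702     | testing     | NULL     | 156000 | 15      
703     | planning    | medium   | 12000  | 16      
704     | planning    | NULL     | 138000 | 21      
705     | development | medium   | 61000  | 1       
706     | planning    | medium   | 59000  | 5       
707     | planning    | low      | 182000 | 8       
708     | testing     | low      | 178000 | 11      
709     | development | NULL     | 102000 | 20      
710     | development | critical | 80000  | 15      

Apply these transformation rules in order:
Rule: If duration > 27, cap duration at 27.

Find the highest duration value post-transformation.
21

Step 1: Original maximum duration = 21
Step 2: Check cap of 27 against maximum
Step 3: No records exceed the cap (max 21 <= cap 27), so no capping applies
Step 4: Maximum after transformation = 21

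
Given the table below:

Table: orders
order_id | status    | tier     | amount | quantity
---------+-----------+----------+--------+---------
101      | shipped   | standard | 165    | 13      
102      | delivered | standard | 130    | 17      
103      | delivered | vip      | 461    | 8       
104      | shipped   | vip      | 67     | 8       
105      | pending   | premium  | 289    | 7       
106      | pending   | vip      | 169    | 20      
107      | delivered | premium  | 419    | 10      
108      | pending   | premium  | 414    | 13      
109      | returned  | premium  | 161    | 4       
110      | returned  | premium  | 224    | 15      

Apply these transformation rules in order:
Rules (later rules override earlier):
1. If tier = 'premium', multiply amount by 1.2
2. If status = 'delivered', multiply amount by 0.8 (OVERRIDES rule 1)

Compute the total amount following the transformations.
2514.6

Step 1: Rule 2 takes priority for records with status = 'delivered'
  - 3 records: 1010 × 0.8 = 808.0
Step 2: Rule 1 applies to remaining records with tier = 'premium'
  - 4 records: 1088 × 1.2 = 1305.6
Step 3: Other records unchanged: 401
Step 4: Final sum = 808.0 + 1305.6 + 401 = 2514.6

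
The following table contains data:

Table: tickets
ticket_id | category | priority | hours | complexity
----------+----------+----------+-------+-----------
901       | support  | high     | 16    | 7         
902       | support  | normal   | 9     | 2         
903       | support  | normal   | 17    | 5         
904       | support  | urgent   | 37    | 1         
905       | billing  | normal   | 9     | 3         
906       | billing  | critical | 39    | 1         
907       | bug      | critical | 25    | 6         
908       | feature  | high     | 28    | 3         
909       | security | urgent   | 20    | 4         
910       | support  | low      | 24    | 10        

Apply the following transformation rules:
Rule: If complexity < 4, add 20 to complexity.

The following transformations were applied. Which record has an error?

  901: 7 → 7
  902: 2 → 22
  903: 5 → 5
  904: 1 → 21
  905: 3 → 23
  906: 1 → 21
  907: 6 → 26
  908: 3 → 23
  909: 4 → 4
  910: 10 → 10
Record 907 has an error. The correct transformed value should be 6, not 26.

Step 1: Check each record against the rule
Step 2: Record 907 has complexity = 6
Step 3: Since 6 >= 4, the bonus should not have been applied
Step 4: Correct value = 6, but claimed value = 26
Conclusion: Record 907 has the error.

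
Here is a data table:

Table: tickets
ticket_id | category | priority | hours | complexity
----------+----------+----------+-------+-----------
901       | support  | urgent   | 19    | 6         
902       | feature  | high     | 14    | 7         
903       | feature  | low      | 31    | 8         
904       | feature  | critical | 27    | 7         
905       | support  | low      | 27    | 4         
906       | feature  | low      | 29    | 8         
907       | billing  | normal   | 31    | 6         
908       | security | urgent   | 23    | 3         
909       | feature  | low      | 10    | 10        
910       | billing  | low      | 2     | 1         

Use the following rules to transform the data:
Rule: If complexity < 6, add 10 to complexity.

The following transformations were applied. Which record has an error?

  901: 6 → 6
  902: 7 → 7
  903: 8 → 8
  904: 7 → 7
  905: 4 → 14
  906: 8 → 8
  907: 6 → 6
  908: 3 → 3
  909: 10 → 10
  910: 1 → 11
Record 908 has an error. The correct transformed value should be 13, not 3.

Step 1: Check each record against the rule
Step 2: Record 908 has complexity = 3
Step 3: Since 3 < 6, the bonus should have been applied
Step 4: Correct value = 13, but claimed value = 3
Conclusion: Record 908 has the error.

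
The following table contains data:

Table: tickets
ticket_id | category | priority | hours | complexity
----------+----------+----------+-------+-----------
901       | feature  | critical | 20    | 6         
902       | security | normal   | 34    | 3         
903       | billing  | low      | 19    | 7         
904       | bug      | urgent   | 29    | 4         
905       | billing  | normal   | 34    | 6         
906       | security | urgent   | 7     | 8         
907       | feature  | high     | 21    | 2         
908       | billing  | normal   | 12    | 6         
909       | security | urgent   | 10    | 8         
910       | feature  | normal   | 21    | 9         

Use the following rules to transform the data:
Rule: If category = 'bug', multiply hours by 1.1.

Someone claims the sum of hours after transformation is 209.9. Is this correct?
Yes, the result is correct.

Step 1: Calculate the correct sum after transformation
Step 2: Apply multiplier 1.1 to records where category = 'bug'
Step 3: Correct result = 209.9
Step 4: Claimed result = 209.9
Step 5: 209.9 = 209.9 ✓
Conclusion: The claimed result is correct.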